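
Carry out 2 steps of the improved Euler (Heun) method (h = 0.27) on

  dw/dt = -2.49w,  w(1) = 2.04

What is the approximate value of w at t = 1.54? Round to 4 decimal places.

Heun: k1 = f(t_n, w_n); k2 = f(t_n + h, w_n + h·k1); w_{n+1} = w_n + (h/2)·(k1 + k2).
t=1.000000, w=2.040000:
  k1 = f(1.000000, 2.040000) = -5.079600
  k2 = f(1.270000, 0.668508) = -1.664585
  w ← 2.040000 + (0.27/2)·(-5.079600 + (-1.664585)) = 1.129535
t=1.270000, w=1.129535:
  k1 = f(1.270000, 1.129535) = -2.812542
  k2 = f(1.540000, 0.370149) = -0.921670
  w ← 1.129535 + (0.27/2)·(-2.812542 + (-0.921670)) = 0.625416
w(1.54) ≈ 0.6254

0.6254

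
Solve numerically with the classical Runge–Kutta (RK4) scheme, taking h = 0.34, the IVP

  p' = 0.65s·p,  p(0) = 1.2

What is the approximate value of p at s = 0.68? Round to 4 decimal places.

RK4: k1 = f(s_n, p_n); k2 = f(s_n + h/2, p_n + (h/2)·k1); k3 = f(s_n + h/2, p_n + (h/2)·k2); k4 = f(s_n + h, p_n + h·k3); p_{n+1} = p_n + (h/6)·(k1 + 2k2 + 2k3 + k4).
s=0.000000, p=1.200000:
  k1 = f(0.000000, 1.200000) = 0.000000
  k2 = f(0.170000, 1.200000) = 0.132600
  k3 = f(0.170000, 1.222542) = 0.135091
  k4 = f(0.340000, 1.245931) = 0.275351
  p ← 1.200000 + (0.34/6)·(k1 + 2k2 + 2k3 + k4) = 1.245942
s=0.340000, p=1.245942:
  k1 = f(0.340000, 1.245942) = 0.275353
  k2 = f(0.510000, 1.292752) = 0.428547
  k3 = f(0.510000, 1.318795) = 0.437180
  k4 = f(0.680000, 1.394583) = 0.616406
  p ← 1.245942 + (0.34/6)·(k1 + 2k2 + 2k3 + k4) = 1.394590
p(0.68) ≈ 1.3946

1.3946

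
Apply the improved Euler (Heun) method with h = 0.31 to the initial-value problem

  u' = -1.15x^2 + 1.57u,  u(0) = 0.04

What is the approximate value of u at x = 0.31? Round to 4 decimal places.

Heun: k1 = f(x_n, u_n); k2 = f(x_n + h, u_n + h·k1); u_{n+1} = u_n + (h/2)·(k1 + k2).
x=0.000000, u=0.040000:
  k1 = f(0.000000, 0.040000) = 0.062800
  k2 = f(0.310000, 0.059468) = -0.017150
  u ← 0.040000 + (0.31/2)·(0.062800 + (-0.017150)) = 0.047076
u(0.31) ≈ 0.0471

0.0471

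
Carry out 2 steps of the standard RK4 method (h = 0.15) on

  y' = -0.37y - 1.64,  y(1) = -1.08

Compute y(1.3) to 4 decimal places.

RK4: k1 = f(x_n, y_n); k2 = f(x_n + h/2, y_n + (h/2)·k1); k3 = f(x_n + h/2, y_n + (h/2)·k2); k4 = f(x_n + h, y_n + h·k3); y_{n+1} = y_n + (h/6)·(k1 + 2k2 + 2k3 + k4).
x=1.000000, y=-1.080000:
  k1 = f(1.000000, -1.080000) = -1.240400
  k2 = f(1.075000, -1.173030) = -1.205979
  k3 = f(1.075000, -1.170448) = -1.206934
  k4 = f(1.150000, -1.261040) = -1.173415
  y ← -1.080000 + (0.15/6)·(k1 + 2k2 + 2k3 + k4) = -1.260991
x=1.150000, y=-1.260991:
  k1 = f(1.150000, -1.260991) = -1.173433
  k2 = f(1.225000, -1.348999) = -1.140871
  k3 = f(1.225000, -1.346556) = -1.141774
  k4 = f(1.300000, -1.432257) = -1.110065
  y ← -1.260991 + (0.15/6)·(k1 + 2k2 + 2k3 + k4) = -1.432211
y(1.3) ≈ -1.4322

-1.4322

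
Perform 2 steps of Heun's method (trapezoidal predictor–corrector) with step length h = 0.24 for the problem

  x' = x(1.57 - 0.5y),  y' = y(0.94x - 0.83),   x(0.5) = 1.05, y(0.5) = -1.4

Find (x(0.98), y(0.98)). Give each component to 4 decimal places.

3.1205, -2.1042

Heun on (x,y): k1 = f(t_n, state_n); k2 = f(t_n + h, state_n + h·k1); state_{n+1} = state_n + (h/2)·(k1 + k2).
0.500000: (1.050000, -1.400000)
  k1 = (2.383500, -0.219800)
  predictor → (1.622040, -1.452752)
  k2 = (3.724814, -1.009252)
  → (1.782998, -1.547486)
0.740000: (1.782998, -1.547486)
  k1 = (4.178889, -1.309201)
  predictor → (2.785931, -1.861695)
  k2 = (6.967188, -3.330153)
  → (3.120527, -2.104209)
(x(0.98), y(0.98)) ≈ (3.1205, -2.1042)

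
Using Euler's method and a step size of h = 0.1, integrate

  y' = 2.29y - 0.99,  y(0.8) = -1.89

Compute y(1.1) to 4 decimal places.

-3.8787

Euler: y_{n+1} = y_n + h·f(s_n, y_n).
s=0.800000, y=-1.890000: f=-5.318100 → y ← -1.890000 + 0.1·(-5.318100) = -2.421810
s=0.900000, y=-2.421810: f=-6.535945 → y ← -2.421810 + 0.1·(-6.535945) = -3.075404
s=1.000000, y=-3.075404: f=-8.032676 → y ← -3.075404 + 0.1·(-8.032676) = -3.878672
y(1.1) ≈ -3.8787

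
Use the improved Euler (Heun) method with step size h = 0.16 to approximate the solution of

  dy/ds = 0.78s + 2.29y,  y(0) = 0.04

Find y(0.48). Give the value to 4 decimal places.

Heun: k1 = f(s_n, y_n); k2 = f(s_n + h, y_n + h·k1); y_{n+1} = y_n + (h/2)·(k1 + k2).
s=0.000000, y=0.040000:
  k1 = f(0.000000, 0.040000) = 0.091600
  k2 = f(0.160000, 0.054656) = 0.249962
  y ← 0.040000 + (0.16/2)·(0.091600 + 0.249962) = 0.067325
s=0.160000, y=0.067325:
  k1 = f(0.160000, 0.067325) = 0.278974
  k2 = f(0.320000, 0.111961) = 0.505990
  y ← 0.067325 + (0.16/2)·(0.278974 + 0.505990) = 0.130122
s=0.320000, y=0.130122:
  k1 = f(0.320000, 0.130122) = 0.547580
  k2 = f(0.480000, 0.217735) = 0.873013
  y ← 0.130122 + (0.16/2)·(0.547580 + 0.873013) = 0.243770
y(0.48) ≈ 0.2438

0.2438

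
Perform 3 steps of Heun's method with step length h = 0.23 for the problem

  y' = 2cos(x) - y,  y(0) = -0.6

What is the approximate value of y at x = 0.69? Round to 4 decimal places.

Heun: k1 = f(x_n, y_n); k2 = f(x_n + h, y_n + h·k1); y_{n+1} = y_n + (h/2)·(k1 + k2).
x=0.000000, y=-0.600000:
  k1 = f(0.000000, -0.600000) = 2.600000
  k2 = f(0.230000, -0.002000) = 1.949333
  y ← -0.600000 + (0.23/2)·(2.600000 + 1.949333) = -0.076827
x=0.230000, y=-0.076827:
  k1 = f(0.230000, -0.076827) = 2.024160
  k2 = f(0.460000, 0.388730) = 1.403375
  y ← -0.076827 + (0.23/2)·(2.024160 + 1.403375) = 0.317340
x=0.460000, y=0.317340:
  k1 = f(0.460000, 0.317340) = 1.474765
  k2 = f(0.690000, 0.656536) = 0.885956
  y ← 0.317340 + (0.23/2)·(1.474765 + 0.885956) = 0.588823
y(0.69) ≈ 0.5888

0.5888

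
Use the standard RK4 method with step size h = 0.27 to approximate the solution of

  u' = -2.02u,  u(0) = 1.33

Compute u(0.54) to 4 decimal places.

0.4474

RK4: k1 = f(s_n, u_n); k2 = f(s_n + h/2, u_n + (h/2)·k1); k3 = f(s_n + h/2, u_n + (h/2)·k2); k4 = f(s_n + h, u_n + h·k3); u_{n+1} = u_n + (h/6)·(k1 + 2k2 + 2k3 + k4).
s=0.000000, u=1.330000:
  k1 = f(0.000000, 1.330000) = -2.686600
  k2 = f(0.135000, 0.967309) = -1.953964
  k3 = f(0.135000, 1.066215) = -2.153754
  k4 = f(0.270000, 0.748486) = -1.511943
  u ← 1.330000 + (0.27/6)·(k1 + 2k2 + 2k3 + k4) = 0.771371
s=0.270000, u=0.771371:
  k1 = f(0.270000, 0.771371) = -1.558169
  k2 = f(0.405000, 0.561018) = -1.133257
  k3 = f(0.405000, 0.618381) = -1.249130
  k4 = f(0.540000, 0.434106) = -0.876894
  u ← 0.771371 + (0.27/6)·(k1 + 2k2 + 2k3 + k4) = 0.447378
u(0.54) ≈ 0.4474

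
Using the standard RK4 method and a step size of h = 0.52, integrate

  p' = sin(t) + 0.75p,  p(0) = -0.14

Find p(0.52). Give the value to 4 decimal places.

-0.0555

RK4: k1 = f(t_n, p_n); k2 = f(t_n + h/2, p_n + (h/2)·k1); k3 = f(t_n + h/2, p_n + (h/2)·k2); k4 = f(t_n + h, p_n + h·k3); p_{n+1} = p_n + (h/6)·(k1 + 2k2 + 2k3 + k4).
t=0.000000, p=-0.140000:
  k1 = f(0.000000, -0.140000) = -0.105000
  k2 = f(0.260000, -0.167300) = 0.131606
  k3 = f(0.260000, -0.105783) = 0.177744
  k4 = f(0.520000, -0.047573) = 0.461200
  p ← -0.140000 + (0.52/6)·(k1 + 2k2 + 2k3 + k4) = -0.055509
p(0.52) ≈ -0.0555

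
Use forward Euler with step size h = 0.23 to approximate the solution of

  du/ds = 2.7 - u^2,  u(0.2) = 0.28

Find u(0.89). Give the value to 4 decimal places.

Euler: u_{n+1} = u_n + h·f(s_n, u_n).
s=0.200000, u=0.280000: f=2.621600 → u ← 0.280000 + 0.23·2.621600 = 0.882968
s=0.430000, u=0.882968: f=1.920368 → u ← 0.882968 + 0.23·1.920368 = 1.324653
s=0.660000, u=1.324653: f=0.945296 → u ← 1.324653 + 0.23·0.945296 = 1.542071
u(0.89) ≈ 1.5421

1.5421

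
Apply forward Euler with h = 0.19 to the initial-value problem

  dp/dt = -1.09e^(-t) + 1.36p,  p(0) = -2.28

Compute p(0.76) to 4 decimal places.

Euler: p_{n+1} = p_n + h·f(t_n, p_n).
t=0.000000, p=-2.280000: f=-4.190800 → p ← -2.280000 + 0.19·(-4.190800) = -3.076252
t=0.190000, p=-3.076252: f=-5.085088 → p ← -3.076252 + 0.19·(-5.085088) = -4.042419
t=0.380000, p=-4.042419: f=-6.243098 → p ← -4.042419 + 0.19·(-6.243098) = -5.228607
t=0.570000, p=-5.228607: f=-7.727329 → p ← -5.228607 + 0.19·(-7.727329) = -6.696800
p(0.76) ≈ -6.6968

-6.6968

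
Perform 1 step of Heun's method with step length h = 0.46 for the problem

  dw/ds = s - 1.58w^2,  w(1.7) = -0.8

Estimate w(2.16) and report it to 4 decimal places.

Heun: k1 = f(s_n, w_n); k2 = f(s_n + h, w_n + h·k1); w_{n+1} = w_n + (h/2)·(k1 + k2).
s=1.700000, w=-0.800000:
  k1 = f(1.700000, -0.800000) = 0.688800
  k2 = f(2.160000, -0.483152) = 1.791171
  w ← -0.800000 + (0.46/2)·(0.688800 + 1.791171) = -0.229607
w(2.16) ≈ -0.2296

-0.2296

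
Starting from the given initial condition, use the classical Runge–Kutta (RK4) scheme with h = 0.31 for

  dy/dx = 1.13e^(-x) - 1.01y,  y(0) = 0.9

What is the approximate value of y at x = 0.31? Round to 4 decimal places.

0.9146

RK4: k1 = f(x_n, y_n); k2 = f(x_n + h/2, y_n + (h/2)·k1); k3 = f(x_n + h/2, y_n + (h/2)·k2); k4 = f(x_n + h, y_n + h·k3); y_{n+1} = y_n + (h/6)·(k1 + 2k2 + 2k3 + k4).
x=0.000000, y=0.900000:
  k1 = f(0.000000, 0.900000) = 0.221000
  k2 = f(0.155000, 0.934255) = 0.024152
  k3 = f(0.155000, 0.903743) = 0.054968
  k4 = f(0.310000, 0.917040) = -0.097415
  y ← 0.900000 + (0.31/6)·(k1 + 2k2 + 2k3 + k4) = 0.914561
y(0.31) ≈ 0.9146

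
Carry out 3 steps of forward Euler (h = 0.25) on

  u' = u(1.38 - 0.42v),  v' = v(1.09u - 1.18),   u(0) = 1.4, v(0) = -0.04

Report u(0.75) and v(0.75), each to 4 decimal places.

3.4428, -0.0742

Euler on (u,v): u_{n+1} = u_n + h·u', v_{n+1} = v_n + h·v'.
0.000000: (1.400000, -0.040000); f=(1.955520, -0.013840) → (1.888880, -0.043460)
0.250000: (1.888880, -0.043460); f=(2.641133, -0.038196) → (2.549163, -0.053009)
0.500000: (2.549163, -0.053009); f=(3.574599, -0.084740) → (3.442813, -0.074194)
(u(0.75), v(0.75)) ≈ (3.4428, -0.0742)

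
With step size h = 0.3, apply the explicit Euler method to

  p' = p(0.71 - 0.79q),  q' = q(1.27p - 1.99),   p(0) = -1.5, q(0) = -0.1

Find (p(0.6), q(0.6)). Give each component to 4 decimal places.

-2.2428, -0.0051

Euler on (p,q): p_{n+1} = p_n + h·p', q_{n+1} = q_n + h·q'.
0.000000: (-1.500000, -0.100000); f=(-1.183500, 0.389500) → (-1.855050, 0.016850)
0.300000: (-1.855050, 0.016850); f=(-1.292392, -0.073229) → (-2.242768, -0.005119)
(p(0.6), q(0.6)) ≈ (-2.2428, -0.0051)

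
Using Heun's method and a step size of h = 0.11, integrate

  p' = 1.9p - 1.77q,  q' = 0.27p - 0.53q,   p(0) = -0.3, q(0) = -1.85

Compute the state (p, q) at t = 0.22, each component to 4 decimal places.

Heun on (p,q): k1 = f(t_n, state_n); k2 = f(t_n + h, state_n + h·k1); state_{n+1} = state_n + (h/2)·(k1 + k2).
0.000000: (-0.300000, -1.850000)
  k1 = (2.704500, 0.899500)
  predictor → (-0.002505, -1.751055)
  k2 = (3.094608, 0.927383)
  → (0.018951, -1.749521)
0.110000: (0.018951, -1.749521)
  k1 = (3.132660, 0.932363)
  predictor → (0.363544, -1.646962)
  k2 = (3.605855, 0.971046)
  → (0.389569, -1.644834)
(p(0.22), q(0.22)) ≈ (0.3896, -1.6448)

0.3896, -1.6448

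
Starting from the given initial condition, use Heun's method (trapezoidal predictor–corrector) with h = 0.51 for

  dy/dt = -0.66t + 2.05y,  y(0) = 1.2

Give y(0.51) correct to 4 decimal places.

3.0246

Heun: k1 = f(t_n, y_n); k2 = f(t_n + h, y_n + h·k1); y_{n+1} = y_n + (h/2)·(k1 + k2).
t=0.000000, y=1.200000:
  k1 = f(0.000000, 1.200000) = 2.460000
  k2 = f(0.510000, 2.454600) = 4.695330
  y ← 1.200000 + (0.51/2)·(2.460000 + 4.695330) = 3.024609
y(0.51) ≈ 3.0246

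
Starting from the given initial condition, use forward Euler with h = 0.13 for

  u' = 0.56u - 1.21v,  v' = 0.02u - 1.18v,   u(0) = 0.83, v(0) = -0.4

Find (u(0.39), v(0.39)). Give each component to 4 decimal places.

1.1984, -0.2363

Euler on (u,v): u_{n+1} = u_n + h·u', v_{n+1} = v_n + h·v'.
0.000000: (0.830000, -0.400000); f=(0.948800, 0.488600) → (0.953344, -0.336482)
0.130000: (0.953344, -0.336482); f=(0.941016, 0.416116) → (1.075676, -0.282387)
0.260000: (1.075676, -0.282387); f=(0.944067, 0.354730) → (1.198405, -0.236272)
(u(0.39), v(0.39)) ≈ (1.1984, -0.2363)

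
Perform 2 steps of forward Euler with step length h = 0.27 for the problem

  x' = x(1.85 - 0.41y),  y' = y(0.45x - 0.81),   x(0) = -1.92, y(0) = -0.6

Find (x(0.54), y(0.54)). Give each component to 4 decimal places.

-4.6178, -0.1368

Euler on (x,y): x_{n+1} = x_n + h·x', y_{n+1} = y_n + h·y'.
0.000000: (-1.920000, -0.600000); f=(-4.024320, 1.004400) → (-3.006566, -0.328812)
0.270000: (-3.006566, -0.328812); f=(-5.967472, 0.711206) → (-4.617784, -0.136787)
(x(0.54), y(0.54)) ≈ (-4.6178, -0.1368)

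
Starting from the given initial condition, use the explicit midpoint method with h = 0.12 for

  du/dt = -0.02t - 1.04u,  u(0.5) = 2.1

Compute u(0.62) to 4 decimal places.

1.8530

Midpoint: k1 = f(t_n, u_n); k2 = f(t_n + h/2, u_n + (h/2)·k1); u_{n+1} = u_n + h·k2.
t=0.500000, u=2.100000:
  k1 = f(0.500000, 2.100000) = -2.194000
  k2 = f(0.560000, 1.968360) = -2.058294
  u ← 2.100000 + 0.12·(-2.058294) = 1.853005
u(0.62) ≈ 1.8530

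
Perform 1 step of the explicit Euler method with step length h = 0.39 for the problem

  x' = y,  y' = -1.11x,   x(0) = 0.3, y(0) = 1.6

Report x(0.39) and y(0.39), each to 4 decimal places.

0.9240, 1.4701

Euler on (x,y): x_{n+1} = x_n + h·x', y_{n+1} = y_n + h·y'.
0.000000: (0.300000, 1.600000); f=(1.600000, -0.333000) → (0.924000, 1.470130)
(x(0.39), y(0.39)) ≈ (0.9240, 1.4701)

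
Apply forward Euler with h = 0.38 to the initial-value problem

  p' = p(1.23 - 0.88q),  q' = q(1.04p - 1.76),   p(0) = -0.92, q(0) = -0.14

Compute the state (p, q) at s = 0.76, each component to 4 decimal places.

-2.0421, -0.0010

Euler on (p,q): p_{n+1} = p_n + h·p', q_{n+1} = q_n + h·q'.
0.000000: (-0.920000, -0.140000); f=(-1.244944, 0.380352) → (-1.393079, 0.004534)
0.380000: (-1.393079, 0.004534); f=(-1.707929, -0.014548) → (-2.042092, -0.000994)
(p(0.76), q(0.76)) ≈ (-2.0421, -0.0010)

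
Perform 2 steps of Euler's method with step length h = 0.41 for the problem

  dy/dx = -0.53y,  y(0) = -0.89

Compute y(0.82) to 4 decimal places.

Euler: y_{n+1} = y_n + h·f(x_n, y_n).
x=0.000000, y=-0.890000: f=0.471700 → y ← -0.890000 + 0.41·0.471700 = -0.696603
x=0.410000, y=-0.696603: f=0.369200 → y ← -0.696603 + 0.41·0.369200 = -0.545231
y(0.82) ≈ -0.5452

-0.5452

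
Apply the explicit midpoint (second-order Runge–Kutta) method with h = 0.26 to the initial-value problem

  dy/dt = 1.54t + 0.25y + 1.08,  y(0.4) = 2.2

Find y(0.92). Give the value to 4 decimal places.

3.6614

Midpoint: k1 = f(t_n, y_n); k2 = f(t_n + h/2, y_n + (h/2)·k1); y_{n+1} = y_n + h·k2.
t=0.400000, y=2.200000:
  k1 = f(0.400000, 2.200000) = 2.246000
  k2 = f(0.530000, 2.491980) = 2.519195
  y ← 2.200000 + 0.26·2.519195 = 2.854991
t=0.660000, y=2.854991:
  k1 = f(0.660000, 2.854991) = 2.810148
  k2 = f(0.790000, 3.220310) = 3.101677
  y ← 2.854991 + 0.26·3.101677 = 3.661427
y(0.92) ≈ 3.6614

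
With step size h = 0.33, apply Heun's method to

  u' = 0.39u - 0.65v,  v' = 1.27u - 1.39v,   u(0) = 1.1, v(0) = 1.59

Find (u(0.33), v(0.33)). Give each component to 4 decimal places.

0.9165, 1.3414

Heun on (u,v): k1 = f(x_n, state_n); k2 = f(x_n + h, state_n + h·k1); state_{n+1} = state_n + (h/2)·(k1 + k2).
0.000000: (1.100000, 1.590000)
  k1 = (-0.604500, -0.813100)
  predictor → (0.900515, 1.321677)
  k2 = (-0.507889, -0.693477)
  → (0.916456, 1.341415)
(u(0.33), v(0.33)) ≈ (0.9165, 1.3414)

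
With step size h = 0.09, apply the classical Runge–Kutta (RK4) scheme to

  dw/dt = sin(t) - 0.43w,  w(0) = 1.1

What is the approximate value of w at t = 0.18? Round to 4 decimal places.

1.0338

RK4: k1 = f(t_n, w_n); k2 = f(t_n + h/2, w_n + (h/2)·k1); k3 = f(t_n + h/2, w_n + (h/2)·k2); k4 = f(t_n + h, w_n + h·k3); w_{n+1} = w_n + (h/6)·(k1 + 2k2 + 2k3 + k4).
t=0.000000, w=1.100000:
  k1 = f(0.000000, 1.100000) = -0.473000
  k2 = f(0.045000, 1.078715) = -0.418863
  k3 = f(0.045000, 1.081151) = -0.419910
  k4 = f(0.090000, 1.062208) = -0.366871
  w ← 1.100000 + (0.09/6)·(k1 + 2k2 + 2k3 + k4) = 1.062239
t=0.090000, w=1.062239:
  k1 = f(0.090000, 1.062239) = -0.366884
  k2 = f(0.135000, 1.045729) = -0.315073
  k3 = f(0.135000, 1.048060) = -0.316076
  k4 = f(0.180000, 1.033792) = -0.265501
  w ← 1.062239 + (0.09/6)·(k1 + 2k2 + 2k3 + k4) = 1.033819
w(0.18) ≈ 1.0338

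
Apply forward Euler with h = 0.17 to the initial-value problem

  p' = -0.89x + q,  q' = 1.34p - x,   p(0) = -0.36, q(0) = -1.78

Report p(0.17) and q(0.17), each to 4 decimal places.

-0.6626, -1.8620

Euler on (p,q): p_{n+1} = p_n + h·p', q_{n+1} = q_n + h·q'.
0.000000: (-0.360000, -1.780000); f=(-1.780000, -0.482400) → (-0.662600, -1.862008)
(p(0.17), q(0.17)) ≈ (-0.6626, -1.8620)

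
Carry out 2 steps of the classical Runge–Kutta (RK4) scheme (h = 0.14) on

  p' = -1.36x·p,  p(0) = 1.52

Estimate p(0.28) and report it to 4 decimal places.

RK4: k1 = f(x_n, p_n); k2 = f(x_n + h/2, p_n + (h/2)·k1); k3 = f(x_n + h/2, p_n + (h/2)·k2); k4 = f(x_n + h, p_n + h·k3); p_{n+1} = p_n + (h/6)·(k1 + 2k2 + 2k3 + k4).
x=0.000000, p=1.520000:
  k1 = f(0.000000, 1.520000) = 0.000000
  k2 = f(0.070000, 1.520000) = -0.144704
  k3 = f(0.070000, 1.509871) = -0.143740
  k4 = f(0.140000, 1.499876) = -0.285576
  p ← 1.520000 + (0.14/6)·(k1 + 2k2 + 2k3 + k4) = 1.499876
x=0.140000, p=1.499876:
  k1 = f(0.140000, 1.499876) = -0.285576
  k2 = f(0.210000, 1.479885) = -0.422655
  k3 = f(0.210000, 1.470290) = -0.419915
  k4 = f(0.280000, 1.441088) = -0.548766
  p ← 1.499876 + (0.14/6)·(k1 + 2k2 + 2k3 + k4) = 1.441088
p(0.28) ≈ 1.4411

1.4411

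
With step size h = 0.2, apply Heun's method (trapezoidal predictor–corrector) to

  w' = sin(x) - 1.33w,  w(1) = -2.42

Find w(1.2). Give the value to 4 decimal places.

-1.7069

Heun: k1 = f(x_n, w_n); k2 = f(x_n + h, w_n + h·k1); w_{n+1} = w_n + (h/2)·(k1 + k2).
x=1.000000, w=-2.420000:
  k1 = f(1.000000, -2.420000) = 4.060071
  k2 = f(1.200000, -1.607986) = 3.070660
  w ← -2.420000 + (0.2/2)·(4.060071 + 3.070660) = -1.706927
w(1.2) ≈ -1.7069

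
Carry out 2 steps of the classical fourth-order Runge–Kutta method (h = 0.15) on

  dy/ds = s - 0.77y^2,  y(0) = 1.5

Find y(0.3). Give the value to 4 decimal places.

1.1517

RK4: k1 = f(s_n, y_n); k2 = f(s_n + h/2, y_n + (h/2)·k1); k3 = f(s_n + h/2, y_n + (h/2)·k2); k4 = f(s_n + h, y_n + h·k3); y_{n+1} = y_n + (h/6)·(k1 + 2k2 + 2k3 + k4).
s=0.000000, y=1.500000:
  k1 = f(0.000000, 1.500000) = -1.732500
  k2 = f(0.075000, 1.370062) = -1.370345
  k3 = f(0.075000, 1.397224) = -1.428221
  k4 = f(0.150000, 1.285767) = -1.122961
  y ← 1.500000 + (0.15/6)·(k1 + 2k2 + 2k3 + k4) = 1.288685
s=0.150000, y=1.288685:
  k1 = f(0.150000, 1.288685) = -1.128746
  k2 = f(0.225000, 1.204029) = -0.891258
  k3 = f(0.225000, 1.221841) = -0.924529
  k4 = f(0.300000, 1.150006) = -0.718335
  y ← 1.288685 + (0.15/6)·(k1 + 2k2 + 2k3 + k4) = 1.151719
y(0.3) ≈ 1.1517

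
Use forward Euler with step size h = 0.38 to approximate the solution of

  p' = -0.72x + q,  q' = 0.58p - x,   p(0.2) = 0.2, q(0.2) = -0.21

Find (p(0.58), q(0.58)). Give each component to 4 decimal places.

0.0655, -0.2419

Euler on (p,q): p_{n+1} = p_n + h·p', q_{n+1} = q_n + h·q'.
0.200000: (0.200000, -0.210000); f=(-0.354000, -0.084000) → (0.065480, -0.241920)
(p(0.58), q(0.58)) ≈ (0.0655, -0.2419)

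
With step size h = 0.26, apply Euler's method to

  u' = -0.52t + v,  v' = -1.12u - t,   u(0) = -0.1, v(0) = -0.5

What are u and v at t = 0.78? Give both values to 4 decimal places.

Euler on (u,v): u_{n+1} = u_n + h·u', v_{n+1} = v_n + h·v'.
0.000000: (-0.100000, -0.500000); f=(-0.500000, 0.112000) → (-0.230000, -0.470880)
0.260000: (-0.230000, -0.470880); f=(-0.606080, -0.002400) → (-0.387581, -0.471504)
0.520000: (-0.387581, -0.471504); f=(-0.741904, -0.085910) → (-0.580476, -0.493840)
(u(0.78), v(0.78)) ≈ (-0.5805, -0.4938)

-0.5805, -0.4938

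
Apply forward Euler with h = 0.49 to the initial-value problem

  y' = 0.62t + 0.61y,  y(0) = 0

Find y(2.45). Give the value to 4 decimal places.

2.0040

Euler: y_{n+1} = y_n + h·f(t_n, y_n).
t=0.000000, y=0.000000: f=0.000000 → y ← 0.000000 + 0.49·0.000000 = 0.000000
t=0.490000, y=0.000000: f=0.303800 → y ← 0.000000 + 0.49·0.303800 = 0.148862
t=0.980000, y=0.148862: f=0.698406 → y ← 0.148862 + 0.49·0.698406 = 0.491081
t=1.470000, y=0.491081: f=1.210959 → y ← 0.491081 + 0.49·1.210959 = 1.084451
t=1.960000, y=1.084451: f=1.876715 → y ← 1.084451 + 0.49·1.876715 = 2.004041
y(2.45) ≈ 2.0040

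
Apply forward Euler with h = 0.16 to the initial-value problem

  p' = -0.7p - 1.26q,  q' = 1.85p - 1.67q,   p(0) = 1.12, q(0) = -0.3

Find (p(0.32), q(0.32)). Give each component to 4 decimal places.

0.9144, 0.3941

Euler on (p,q): p_{n+1} = p_n + h·p', q_{n+1} = q_n + h·q'.
0.000000: (1.120000, -0.300000); f=(-0.406000, 2.573000) → (1.055040, 0.111680)
0.160000: (1.055040, 0.111680); f=(-0.879245, 1.765318) → (0.914361, 0.394131)
(p(0.32), q(0.32)) ≈ (0.9144, 0.3941)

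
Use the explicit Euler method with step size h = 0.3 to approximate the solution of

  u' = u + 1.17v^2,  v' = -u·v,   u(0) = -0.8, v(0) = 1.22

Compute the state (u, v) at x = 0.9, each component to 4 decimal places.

Euler on (u,v): u_{n+1} = u_n + h·u', v_{n+1} = v_n + h·v'.
0.000000: (-0.800000, 1.220000); f=(0.941428, 0.976000) → (-0.517572, 1.512800)
0.300000: (-0.517572, 1.512800); f=(2.160048, 0.782982) → (0.130443, 1.747695)
0.600000: (0.130443, 1.747695); f=(3.704134, -0.227974) → (1.241683, 1.679302)
(u(0.9), v(0.9)) ≈ (1.2417, 1.6793)

1.2417, 1.6793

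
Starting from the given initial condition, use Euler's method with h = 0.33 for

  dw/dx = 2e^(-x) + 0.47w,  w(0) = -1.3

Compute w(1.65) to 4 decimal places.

Euler: w_{n+1} = w_n + h·f(x_n, w_n).
x=0.000000, w=-1.300000: f=1.389000 → w ← -1.300000 + 0.33·1.389000 = -0.841630
x=0.330000, w=-0.841630: f=1.042281 → w ← -0.841630 + 0.33·1.042281 = -0.497677
x=0.660000, w=-0.497677: f=0.799794 → w ← -0.497677 + 0.33·0.799794 = -0.233745
x=0.990000, w=-0.233745: f=0.633293 → w ← -0.233745 + 0.33·0.633293 = -0.024758
x=1.320000, w=-0.024758: f=0.522634 → w ← -0.024758 + 0.33·0.522634 = 0.147711
w(1.65) ≈ 0.1477

0.1477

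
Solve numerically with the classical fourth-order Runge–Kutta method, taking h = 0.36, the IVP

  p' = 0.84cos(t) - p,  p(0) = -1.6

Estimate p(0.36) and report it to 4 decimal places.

-0.8684

RK4: k1 = f(t_n, p_n); k2 = f(t_n + h/2, p_n + (h/2)·k1); k3 = f(t_n + h/2, p_n + (h/2)·k2); k4 = f(t_n + h, p_n + h·k3); p_{n+1} = p_n + (h/6)·(k1 + 2k2 + 2k3 + k4).
t=0.000000, p=-1.600000:
  k1 = f(0.000000, -1.600000) = 2.440000
  k2 = f(0.180000, -1.160800) = 1.987229
  k3 = f(0.180000, -1.242299) = 2.068728
  k4 = f(0.360000, -0.855258) = 1.641411
  p ← -1.600000 + (0.36/6)·(k1 + 2k2 + 2k3 + k4) = -0.868401
p(0.36) ≈ -0.8684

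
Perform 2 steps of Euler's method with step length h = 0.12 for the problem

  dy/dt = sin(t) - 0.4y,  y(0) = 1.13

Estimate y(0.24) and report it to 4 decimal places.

1.0385

Euler: y_{n+1} = y_n + h·f(t_n, y_n).
t=0.000000, y=1.130000: f=-0.452000 → y ← 1.130000 + 0.12·(-0.452000) = 1.075760
t=0.120000, y=1.075760: f=-0.310592 → y ← 1.075760 + 0.12·(-0.310592) = 1.038489
y(0.24) ≈ 1.0385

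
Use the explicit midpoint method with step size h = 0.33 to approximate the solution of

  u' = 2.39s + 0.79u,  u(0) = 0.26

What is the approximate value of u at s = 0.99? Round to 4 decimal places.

2.0503

Midpoint: k1 = f(s_n, u_n); k2 = f(s_n + h/2, u_n + (h/2)·k1); u_{n+1} = u_n + h·k2.
s=0.000000, u=0.260000:
  k1 = f(0.000000, 0.260000) = 0.205400
  k2 = f(0.165000, 0.293891) = 0.626524
  u ← 0.260000 + 0.33·0.626524 = 0.466753
s=0.330000, u=0.466753:
  k1 = f(0.330000, 0.466753) = 1.157435
  k2 = f(0.495000, 0.657730) = 1.702656
  u ← 0.466753 + 0.33·1.702656 = 1.028629
s=0.660000, u=1.028629:
  k1 = f(0.660000, 1.028629) = 2.390017
  k2 = f(0.825000, 1.422982) = 3.095906
  u ← 1.028629 + 0.33·3.095906 = 2.050278
u(0.99) ≈ 2.0503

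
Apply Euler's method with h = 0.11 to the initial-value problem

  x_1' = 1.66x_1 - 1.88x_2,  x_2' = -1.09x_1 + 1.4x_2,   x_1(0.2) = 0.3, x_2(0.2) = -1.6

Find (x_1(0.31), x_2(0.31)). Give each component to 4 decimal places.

0.6857, -1.8824

Euler on (x_1,x_2): x_1_{n+1} = x_1_n + h·x_1', x_2_{n+1} = x_2_n + h·x_2'.
0.200000: (0.300000, -1.600000); f=(3.506000, -2.567000) → (0.685660, -1.882370)
(x_1(0.31), x_2(0.31)) ≈ (0.6857, -1.8824)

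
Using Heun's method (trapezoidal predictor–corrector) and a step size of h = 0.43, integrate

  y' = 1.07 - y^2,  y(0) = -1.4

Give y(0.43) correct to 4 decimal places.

Heun: k1 = f(t_n, y_n); k2 = f(t_n + h, y_n + h·k1); y_{n+1} = y_n + (h/2)·(k1 + k2).
t=0.000000, y=-1.400000:
  k1 = f(0.000000, -1.400000) = -0.890000
  k2 = f(0.430000, -1.782700) = -2.108019
  y ← -1.400000 + (0.43/2)·(-0.890000 + (-2.108019)) = -2.044574
y(0.43) ≈ -2.0446

-2.0446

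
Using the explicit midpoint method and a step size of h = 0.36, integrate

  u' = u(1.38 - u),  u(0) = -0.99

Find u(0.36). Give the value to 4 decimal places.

-2.4097

Midpoint: k1 = f(x_n, u_n); k2 = f(x_n + h/2, u_n + (h/2)·k1); u_{n+1} = u_n + h·k2.
x=0.000000, u=-0.990000:
  k1 = f(0.000000, -0.990000) = -2.346300
  k2 = f(0.180000, -1.412334) = -3.943708
  u ← -0.990000 + 0.36·(-3.943708) = -2.409735
u(0.36) ≈ -2.4097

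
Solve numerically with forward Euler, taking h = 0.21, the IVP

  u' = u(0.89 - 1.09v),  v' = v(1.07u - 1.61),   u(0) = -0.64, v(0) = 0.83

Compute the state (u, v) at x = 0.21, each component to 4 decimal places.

-0.6380, 0.4300

Euler on (u,v): u_{n+1} = u_n + h·u', v_{n+1} = v_n + h·v'.
0.000000: (-0.640000, 0.830000); f=(0.009408, -1.904684) → (-0.638024, 0.430016)
(u(0.21), v(0.21)) ≈ (-0.6380, 0.4300)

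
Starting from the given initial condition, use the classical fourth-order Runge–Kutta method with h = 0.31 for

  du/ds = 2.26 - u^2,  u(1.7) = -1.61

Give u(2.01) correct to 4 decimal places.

RK4: k1 = f(s_n, u_n); k2 = f(s_n + h/2, u_n + (h/2)·k1); k3 = f(s_n + h/2, u_n + (h/2)·k2); k4 = f(s_n + h, u_n + h·k3); u_{n+1} = u_n + (h/6)·(k1 + 2k2 + 2k3 + k4).
s=1.700000, u=-1.610000:
  k1 = f(1.700000, -1.610000) = -0.332100
  k2 = f(1.855000, -1.661476) = -0.500501
  k3 = f(1.855000, -1.687578) = -0.587918
  k4 = f(2.010000, -1.792255) = -0.952177
  u ← -1.610000 + (0.31/6)·(k1 + 2k2 + 2k3 + k4) = -1.788824
u(2.01) ≈ -1.7888

-1.7888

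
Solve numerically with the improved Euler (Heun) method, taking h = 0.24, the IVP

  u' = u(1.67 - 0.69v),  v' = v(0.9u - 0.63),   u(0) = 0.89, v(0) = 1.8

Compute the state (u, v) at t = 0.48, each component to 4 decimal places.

1.0592, 2.0305

Heun on (u,v): k1 = f(t_n, state_n); k2 = f(t_n + h, state_n + h·k1); state_{n+1} = state_n + (h/2)·(k1 + k2).
0.000000: (0.890000, 1.800000)
  k1 = (0.380920, 0.307800)
  predictor → (0.981421, 1.873872)
  k2 = (0.370023, 0.474612)
  → (0.980113, 1.893889)
0.240000: (0.980113, 1.893889)
  k1 = (0.355993, 0.477453)
  predictor → (1.065552, 2.008478)
  k2 = (0.302777, 0.660782)
  → (1.059166, 2.030478)
(u(0.48), v(0.48)) ≈ (1.0592, 2.0305)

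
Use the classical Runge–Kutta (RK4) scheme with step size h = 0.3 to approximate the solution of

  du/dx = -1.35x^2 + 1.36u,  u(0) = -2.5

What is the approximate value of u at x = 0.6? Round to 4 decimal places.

RK4: k1 = f(x_n, u_n); k2 = f(x_n + h/2, u_n + (h/2)·k1); k3 = f(x_n + h/2, u_n + (h/2)·k2); k4 = f(x_n + h, u_n + h·k3); u_{n+1} = u_n + (h/6)·(k1 + 2k2 + 2k3 + k4).
x=0.000000, u=-2.500000:
  k1 = f(0.000000, -2.500000) = -3.400000
  k2 = f(0.150000, -3.010000) = -4.123975
  k3 = f(0.150000, -3.118596) = -4.271666
  k4 = f(0.300000, -3.781500) = -5.264340
  u ← -2.500000 + (0.3/6)·(k1 + 2k2 + 2k3 + k4) = -3.772781
x=0.300000, u=-3.772781:
  k1 = f(0.300000, -3.772781) = -5.252482
  k2 = f(0.450000, -4.560653) = -6.475864
  k3 = f(0.450000, -4.744161) = -6.725433
  k4 = f(0.600000, -5.790411) = -8.360959
  u ← -3.772781 + (0.3/6)·(k1 + 2k2 + 2k3 + k4) = -5.773583
u(0.6) ≈ -5.7736

-5.7736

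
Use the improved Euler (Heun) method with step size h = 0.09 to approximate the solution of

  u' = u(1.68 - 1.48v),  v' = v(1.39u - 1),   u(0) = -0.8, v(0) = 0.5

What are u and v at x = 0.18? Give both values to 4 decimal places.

-0.9697, 0.3365

Heun on (u,v): k1 = f(x_n, state_n); k2 = f(x_n + h, state_n + h·k1); state_{n+1} = state_n + (h/2)·(k1 + k2).
0.000000: (-0.800000, 0.500000)
  k1 = (-0.752000, -1.056000)
  predictor → (-0.867680, 0.404960)
  k2 = (-0.937666, -0.893372)
  → (-0.876035, 0.412278)
0.090000: (-0.876035, 0.412278)
  k1 = (-0.937207, -0.914305)
  predictor → (-0.960384, 0.329991)
  k2 = (-1.144406, -0.770507)
  → (-0.969708, 0.336462)
(u(0.18), v(0.18)) ≈ (-0.9697, 0.3365)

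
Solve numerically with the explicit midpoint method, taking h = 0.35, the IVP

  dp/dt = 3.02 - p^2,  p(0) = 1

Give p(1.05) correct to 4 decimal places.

1.6609

Midpoint: k1 = f(t_n, p_n); k2 = f(t_n + h/2, p_n + (h/2)·k1); p_{n+1} = p_n + h·k2.
t=0.000000, p=1.000000:
  k1 = f(0.000000, 1.000000) = 2.020000
  k2 = f(0.175000, 1.353500) = 1.188038
  p ← 1.000000 + 0.35·1.188038 = 1.415813
t=0.350000, p=1.415813:
  k1 = f(0.350000, 1.415813) = 1.015473
  k2 = f(0.525000, 1.593521) = 0.480691
  p ← 1.415813 + 0.35·0.480691 = 1.584055
t=0.700000, p=1.584055:
  k1 = f(0.700000, 1.584055) = 0.510770
  k2 = f(0.875000, 1.673440) = 0.219600
  p ← 1.584055 + 0.35·0.219600 = 1.660915
p(1.05) ≈ 1.6609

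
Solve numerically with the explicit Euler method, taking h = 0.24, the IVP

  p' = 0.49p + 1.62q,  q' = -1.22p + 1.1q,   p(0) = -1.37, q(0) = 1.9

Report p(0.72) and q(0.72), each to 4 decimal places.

1.6957, 4.7114

Euler on (p,q): p_{n+1} = p_n + h·p', q_{n+1} = q_n + h·q'.
0.000000: (-1.370000, 1.900000); f=(2.406700, 3.761400) → (-0.792392, 2.802736)
0.240000: (-0.792392, 2.802736); f=(4.152160, 4.049728) → (0.204126, 3.774671)
0.480000: (0.204126, 3.774671); f=(6.214988, 3.903103) → (1.695724, 4.711416)
(p(0.72), q(0.72)) ≈ (1.6957, 4.7114)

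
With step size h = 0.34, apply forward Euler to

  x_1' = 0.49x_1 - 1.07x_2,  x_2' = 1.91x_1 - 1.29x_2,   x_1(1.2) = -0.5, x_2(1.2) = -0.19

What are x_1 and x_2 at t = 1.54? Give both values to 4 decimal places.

Euler on (x_1,x_2): x_1_{n+1} = x_1_n + h·x_1', x_2_{n+1} = x_2_n + h·x_2'.
1.200000: (-0.500000, -0.190000); f=(-0.041700, -0.709900) → (-0.514178, -0.431366)
(x_1(1.54), x_2(1.54)) ≈ (-0.5142, -0.4314)

-0.5142, -0.4314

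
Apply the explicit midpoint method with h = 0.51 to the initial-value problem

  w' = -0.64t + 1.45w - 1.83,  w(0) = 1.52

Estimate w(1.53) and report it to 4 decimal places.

1.8628

Midpoint: k1 = f(t_n, w_n); k2 = f(t_n + h/2, w_n + (h/2)·k1); w_{n+1} = w_n + h·k2.
t=0.000000, w=1.520000:
  k1 = f(0.000000, 1.520000) = 0.374000
  k2 = f(0.255000, 1.615370) = 0.349086
  w ← 1.520000 + 0.51·0.349086 = 1.698034
t=0.510000, w=1.698034:
  k1 = f(0.510000, 1.698034) = 0.305749
  k2 = f(0.765000, 1.776000) = 0.255600
  w ← 1.698034 + 0.51·0.255600 = 1.828390
t=1.020000, w=1.828390:
  k1 = f(1.020000, 1.828390) = 0.168366
  k2 = f(1.275000, 1.871324) = 0.067419
  w ← 1.828390 + 0.51·0.067419 = 1.862774
w(1.53) ≈ 1.8628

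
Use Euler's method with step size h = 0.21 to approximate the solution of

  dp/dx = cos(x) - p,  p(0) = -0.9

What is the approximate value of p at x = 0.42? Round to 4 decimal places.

-0.1904

Euler: p_{n+1} = p_n + h·f(x_n, p_n).
x=0.000000, p=-0.900000: f=1.900000 → p ← -0.900000 + 0.21·1.900000 = -0.501000
x=0.210000, p=-0.501000: f=1.479031 → p ← -0.501000 + 0.21·1.479031 = -0.190404
p(0.42) ≈ -0.1904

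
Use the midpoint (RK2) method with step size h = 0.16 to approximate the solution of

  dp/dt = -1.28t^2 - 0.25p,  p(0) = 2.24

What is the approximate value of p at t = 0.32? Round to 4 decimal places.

Midpoint: k1 = f(t_n, p_n); k2 = f(t_n + h/2, p_n + (h/2)·k1); p_{n+1} = p_n + h·k2.
t=0.000000, p=2.240000:
  k1 = f(0.000000, 2.240000) = -0.560000
  k2 = f(0.080000, 2.195200) = -0.556992
  p ← 2.240000 + 0.16·(-0.556992) = 2.150881
t=0.160000, p=2.150881:
  k1 = f(0.160000, 2.150881) = -0.570488
  k2 = f(0.240000, 2.105242) = -0.600039
  p ← 2.150881 + 0.16·(-0.600039) = 2.054875
p(0.32) ≈ 2.0549

2.0549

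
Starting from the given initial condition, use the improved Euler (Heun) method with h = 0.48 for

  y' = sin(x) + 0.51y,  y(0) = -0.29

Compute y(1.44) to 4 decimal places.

0.4885

Heun: k1 = f(x_n, y_n); k2 = f(x_n + h, y_n + h·k1); y_{n+1} = y_n + (h/2)·(k1 + k2).
x=0.000000, y=-0.290000:
  k1 = f(0.000000, -0.290000) = -0.147900
  k2 = f(0.480000, -0.360992) = 0.277673
  y ← -0.290000 + (0.48/2)·(-0.147900 + 0.277673) = -0.258854
x=0.480000, y=-0.258854:
  k1 = f(0.480000, -0.258854) = 0.329763
  k2 = f(0.960000, -0.100568) = 0.767902
  y ← -0.258854 + (0.48/2)·(0.329763 + 0.767902) = 0.004585
x=0.960000, y=0.004585:
  k1 = f(0.960000, 0.004585) = 0.821530
  k2 = f(1.440000, 0.398920) = 1.194907
  y ← 0.004585 + (0.48/2)·(0.821530 + 1.194907) = 0.488530
y(1.44) ≈ 0.4885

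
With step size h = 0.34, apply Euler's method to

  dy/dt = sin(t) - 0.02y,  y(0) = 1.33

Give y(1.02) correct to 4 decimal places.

Euler: y_{n+1} = y_n + h·f(t_n, y_n).
t=0.000000, y=1.330000: f=-0.026600 → y ← 1.330000 + 0.34·(-0.026600) = 1.320956
t=0.340000, y=1.320956: f=0.307068 → y ← 1.320956 + 0.34·0.307068 = 1.425359
t=0.680000, y=1.425359: f=0.600286 → y ← 1.425359 + 0.34·0.600286 = 1.629456
y(1.02) ≈ 1.6295

1.6295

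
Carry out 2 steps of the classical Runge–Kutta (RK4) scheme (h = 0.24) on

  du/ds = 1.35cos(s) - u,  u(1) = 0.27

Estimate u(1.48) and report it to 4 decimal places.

RK4: k1 = f(s_n, u_n); k2 = f(s_n + h/2, u_n + (h/2)·k1); k3 = f(s_n + h/2, u_n + (h/2)·k2); k4 = f(s_n + h, u_n + h·k3); u_{n+1} = u_n + (h/6)·(k1 + 2k2 + 2k3 + k4).
s=1.000000, u=0.270000:
  k1 = f(1.000000, 0.270000) = 0.459408
  k2 = f(1.120000, 0.325129) = 0.263042
  k3 = f(1.120000, 0.301565) = 0.286606
  k4 = f(1.240000, 0.338785) = 0.099689
  u ← 0.270000 + (0.24/6)·(k1 + 2k2 + 2k3 + k4) = 0.336336
s=1.240000, u=0.336336:
  k1 = f(1.240000, 0.336336) = 0.102139
  k2 = f(1.360000, 0.348592) = -0.066120
  k3 = f(1.360000, 0.328401) = -0.045929
  k4 = f(1.480000, 0.325313) = -0.202906
  u ← 0.336336 + (0.24/6)·(k1 + 2k2 + 2k3 + k4) = 0.323341
u(1.48) ≈ 0.3233

0.3233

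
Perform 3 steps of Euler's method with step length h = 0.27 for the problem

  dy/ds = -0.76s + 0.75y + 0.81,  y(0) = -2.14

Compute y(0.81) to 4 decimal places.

-3.1006

Euler: y_{n+1} = y_n + h·f(s_n, y_n).
s=0.000000, y=-2.140000: f=-0.795000 → y ← -2.140000 + 0.27·(-0.795000) = -2.354650
s=0.270000, y=-2.354650: f=-1.161188 → y ← -2.354650 + 0.27·(-1.161188) = -2.668171
s=0.540000, y=-2.668171: f=-1.601528 → y ← -2.668171 + 0.27·(-1.601528) = -3.100583
y(0.81) ≈ -3.1006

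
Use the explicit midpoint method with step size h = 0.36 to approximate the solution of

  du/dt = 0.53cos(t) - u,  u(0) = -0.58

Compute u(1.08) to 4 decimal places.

Midpoint: k1 = f(t_n, u_n); k2 = f(t_n + h/2, u_n + (h/2)·k1); u_{n+1} = u_n + h·k2.
t=0.000000, u=-0.580000:
  k1 = f(0.000000, -0.580000) = 1.110000
  k2 = f(0.180000, -0.380200) = 0.901637
  u ← -0.580000 + 0.36·0.901637 = -0.255411
t=0.360000, u=-0.255411:
  k1 = f(0.360000, -0.255411) = 0.751436
  k2 = f(0.540000, -0.120152) = 0.574738
  u ← -0.255411 + 0.36·0.574738 = -0.048505
t=0.720000, u=-0.048505:
  k1 = f(0.720000, -0.048505) = 0.446962
  k2 = f(0.900000, 0.031948) = 0.297505
  u ← -0.048505 + 0.36·0.297505 = 0.058597
u(1.08) ≈ 0.0586

0.0586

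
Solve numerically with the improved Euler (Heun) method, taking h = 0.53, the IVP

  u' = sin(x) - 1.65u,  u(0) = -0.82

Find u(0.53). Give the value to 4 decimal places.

-0.2825

Heun: k1 = f(x_n, u_n); k2 = f(x_n + h, u_n + h·k1); u_{n+1} = u_n + (h/2)·(k1 + k2).
x=0.000000, u=-0.820000:
  k1 = f(0.000000, -0.820000) = 1.353000
  k2 = f(0.530000, -0.102910) = 0.675335
  u ← -0.820000 + (0.53/2)·(1.353000 + 0.675335) = -0.282491
u(0.53) ≈ -0.2825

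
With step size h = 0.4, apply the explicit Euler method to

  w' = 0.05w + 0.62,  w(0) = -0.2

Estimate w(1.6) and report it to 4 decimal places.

0.8057

Euler: w_{n+1} = w_n + h·f(t_n, w_n).
t=0.000000, w=-0.200000: f=0.610000 → w ← -0.200000 + 0.4·0.610000 = 0.044000
t=0.400000, w=0.044000: f=0.622200 → w ← 0.044000 + 0.4·0.622200 = 0.292880
t=0.800000, w=0.292880: f=0.634644 → w ← 0.292880 + 0.4·0.634644 = 0.546738
t=1.200000, w=0.546738: f=0.647337 → w ← 0.546738 + 0.4·0.647337 = 0.805672
w(1.6) ≈ 0.8057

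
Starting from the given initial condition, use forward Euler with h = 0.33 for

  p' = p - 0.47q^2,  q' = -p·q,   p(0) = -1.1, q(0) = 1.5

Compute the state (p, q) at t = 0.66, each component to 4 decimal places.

-3.0582, 3.2670

Euler on (p,q): p_{n+1} = p_n + h·p', q_{n+1} = q_n + h·q'.
0.000000: (-1.100000, 1.500000); f=(-2.157500, 1.650000) → (-1.811975, 2.044500)
0.330000: (-1.811975, 2.044500); f=(-3.776566, 3.704583) → (-3.058242, 3.267012)
(p(0.66), q(0.66)) ≈ (-3.0582, 3.2670)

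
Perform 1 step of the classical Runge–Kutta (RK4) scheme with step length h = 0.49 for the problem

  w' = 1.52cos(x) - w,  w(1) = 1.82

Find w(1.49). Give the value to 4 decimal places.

RK4: k1 = f(x_n, w_n); k2 = f(x_n + h/2, w_n + (h/2)·k1); k3 = f(x_n + h/2, w_n + (h/2)·k2); k4 = f(x_n + h, w_n + h·k3); w_{n+1} = w_n + (h/6)·(k1 + 2k2 + 2k3 + k4).
x=1.000000, w=1.820000:
  k1 = f(1.000000, 1.820000) = -0.998740
  k2 = f(1.245000, 1.575309) = -1.088812
  k3 = f(1.245000, 1.553241) = -1.066745
  k4 = f(1.490000, 1.297295) = -1.174618
  w ← 1.820000 + (0.49/6)·(k1 + 2k2 + 2k3 + k4) = 1.290435
w(1.49) ≈ 1.2904

1.2904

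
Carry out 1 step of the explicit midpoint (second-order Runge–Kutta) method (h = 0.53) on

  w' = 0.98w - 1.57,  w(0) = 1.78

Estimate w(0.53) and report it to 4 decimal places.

Midpoint: k1 = f(x_n, w_n); k2 = f(x_n + h/2, w_n + (h/2)·k1); w_{n+1} = w_n + h·k2.
x=0.000000, w=1.780000:
  k1 = f(0.000000, 1.780000) = 0.174400
  k2 = f(0.265000, 1.826216) = 0.219692
  w ← 1.780000 + 0.53·0.219692 = 1.896437
w(0.53) ≈ 1.8964

1.8964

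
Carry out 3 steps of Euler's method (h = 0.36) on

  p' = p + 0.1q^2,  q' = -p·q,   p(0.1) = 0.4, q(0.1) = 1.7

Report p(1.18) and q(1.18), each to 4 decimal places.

Euler on (p,q): p_{n+1} = p_n + h·p', q_{n+1} = q_n + h·q'.
0.100000: (0.400000, 1.700000); f=(0.689000, -0.680000) → (0.648040, 1.455200)
0.460000: (0.648040, 1.455200); f=(0.859801, -0.943028) → (0.957568, 1.115710)
0.820000: (0.957568, 1.115710); f=(1.082049, -1.068368) → (1.347106, 0.731097)
(p(1.18), q(1.18)) ≈ (1.3471, 0.7311)

1.3471, 0.7311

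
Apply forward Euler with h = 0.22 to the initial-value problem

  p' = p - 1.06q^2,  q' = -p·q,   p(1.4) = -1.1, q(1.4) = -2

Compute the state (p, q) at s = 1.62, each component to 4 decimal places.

-2.2748, -2.4840

Euler on (p,q): p_{n+1} = p_n + h·p', q_{n+1} = q_n + h·q'.
1.400000: (-1.100000, -2.000000); f=(-5.340000, -2.200000) → (-2.274800, -2.484000)
(p(1.62), q(1.62)) ≈ (-2.2748, -2.4840)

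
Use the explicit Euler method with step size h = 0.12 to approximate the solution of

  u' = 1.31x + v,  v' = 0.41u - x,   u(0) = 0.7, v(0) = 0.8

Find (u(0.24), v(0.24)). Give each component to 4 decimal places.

Euler on (u,v): u_{n+1} = u_n + h·u', v_{n+1} = v_n + h·v'.
0.000000: (0.700000, 0.800000); f=(0.800000, 0.287000) → (0.796000, 0.834440)
0.120000: (0.796000, 0.834440); f=(0.991640, 0.206360) → (0.914997, 0.859203)
(u(0.24), v(0.24)) ≈ (0.9150, 0.8592)

0.9150, 0.8592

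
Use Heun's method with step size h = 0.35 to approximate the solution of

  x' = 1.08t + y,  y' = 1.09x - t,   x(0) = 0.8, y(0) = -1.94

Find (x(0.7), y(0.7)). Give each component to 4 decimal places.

Heun on (x,y): k1 = f(t_n, state_n); k2 = f(t_n + h, state_n + h·k1); state_{n+1} = state_n + (h/2)·(k1 + k2).
0.000000: (0.800000, -1.940000)
  k1 = (-1.940000, 0.872000)
  predictor → (0.121000, -1.634800)
  k2 = (-1.256800, -0.218110)
  → (0.240560, -1.825569)
0.350000: (0.240560, -1.825569)
  k1 = (-1.447569, -0.087790)
  predictor → (-0.266089, -1.856296)
  k2 = (-1.100296, -0.990037)
  → (-0.205316, -2.014189)
(x(0.7), y(0.7)) ≈ (-0.2053, -2.0142)

-0.2053, -2.0142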